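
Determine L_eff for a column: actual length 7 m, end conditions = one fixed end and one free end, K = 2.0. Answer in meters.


L_eff = K * L
= 2.0 * 7
= 14.0 m

14.0 m


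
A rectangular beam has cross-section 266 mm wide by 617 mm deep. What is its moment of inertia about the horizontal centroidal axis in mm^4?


I = b * h^3 / 12
= 266 * 617^3 / 12
= 266 * 234885113 / 12
= 5206620004.83 mm^4

5206620004.83 mm^4


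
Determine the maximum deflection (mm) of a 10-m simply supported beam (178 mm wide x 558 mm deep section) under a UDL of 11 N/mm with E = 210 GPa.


I = 178 * 558^3 / 12 = 2577159828.0 mm^4
L = 10000.0 mm, w = 11 N/mm, E = 210000.0 MPa
delta = 5 * w * L^4 / (384 * E * I)
= 5 * 11 * 10000.0^4 / (384 * 210000.0 * 2577159828.0)
= 2.6465 mm

2.6465 mm


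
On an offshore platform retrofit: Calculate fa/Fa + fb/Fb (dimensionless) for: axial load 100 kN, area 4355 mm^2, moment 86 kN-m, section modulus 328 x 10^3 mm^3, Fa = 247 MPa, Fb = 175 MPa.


f_a = P / A = 100000.0 / 4355 = 22.9621 MPa
f_b = M / S = 86000000.0 / 328000.0 = 262.1951 MPa
Ratio = f_a / Fa + f_b / Fb
= 22.9621 / 247 + 262.1951 / 175
= 1.5912 (dimensionless)

1.5912 (dimensionless)


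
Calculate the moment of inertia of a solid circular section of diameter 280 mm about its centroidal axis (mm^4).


r = d / 2 = 280 / 2 = 140.0 mm
I = pi * r^4 / 4 = pi * 140.0^4 / 4
= 301718558.45 mm^4

301718558.45 mm^4


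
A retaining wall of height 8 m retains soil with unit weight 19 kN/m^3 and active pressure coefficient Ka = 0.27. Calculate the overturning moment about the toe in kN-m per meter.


Pa = 0.5 * Ka * gamma * H^2
= 0.5 * 0.27 * 19 * 8^2
= 164.16 kN/m
Arm = H / 3 = 8 / 3 = 2.6667 m
Mo = Pa * arm = Pa * H / 3 = 164.16 * 8 / 3 = 437.76 kN-m/m

437.76 kN-m/m


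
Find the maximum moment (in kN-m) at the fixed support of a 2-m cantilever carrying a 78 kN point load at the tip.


For a cantilever with a point load at the free end:
M_max = P * L = 78 * 2 = 156 kN-m

156 kN-m


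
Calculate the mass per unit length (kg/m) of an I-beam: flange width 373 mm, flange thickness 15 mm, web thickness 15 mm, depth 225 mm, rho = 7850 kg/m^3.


A_flanges = 2 * 373 * 15 = 11190 mm^2
A_web = (225 - 2 * 15) * 15 = 2925 mm^2
A_total = 11190 + 2925 = 14115 mm^2 = 0.014115 m^2
Weight = rho * A = 7850 * 0.014115 = 110.8028 kg/m

110.8028 kg/m


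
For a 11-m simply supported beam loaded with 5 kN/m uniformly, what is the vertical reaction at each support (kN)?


Total load = w * L = 5 * 11 = 55 kN
By symmetry, each reaction R = total / 2 = 55 / 2 = 27.5 kN

27.5 kN


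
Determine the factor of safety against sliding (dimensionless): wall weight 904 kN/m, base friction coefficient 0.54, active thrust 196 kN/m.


Resisting force = mu * W = 0.54 * 904 = 488.16 kN/m
FOS = Resisting / Driving = 488.16 / 196
= 2.4906 (dimensionless)

2.4906 (dimensionless)


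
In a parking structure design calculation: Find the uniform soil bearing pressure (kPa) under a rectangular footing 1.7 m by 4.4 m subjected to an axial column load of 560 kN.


A = 1.7 * 4.4 = 7.48 m^2
q = P / A = 560 / 7.48
= 74.8663 kPa

74.8663 kPa


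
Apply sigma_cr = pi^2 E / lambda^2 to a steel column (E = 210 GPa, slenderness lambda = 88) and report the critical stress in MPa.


sigma_cr = pi^2 * E / lambda^2
= 9.8696 * 210000.0 / 88^2
= 9.8696 * 210000.0 / 7744
= 267.6416 MPa

267.6416 MPa


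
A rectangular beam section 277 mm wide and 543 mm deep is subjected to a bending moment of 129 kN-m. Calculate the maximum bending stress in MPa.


I = b * h^3 / 12 = 277 * 543^3 / 12 = 3695711078.25 mm^4
y = h / 2 = 543 / 2 = 271.5 mm
M = 129 kN-m = 129000000.0 N-mm
sigma = M * y / I = 129000000.0 * 271.5 / 3695711078.25
= 9.48 MPa

9.48 MPa


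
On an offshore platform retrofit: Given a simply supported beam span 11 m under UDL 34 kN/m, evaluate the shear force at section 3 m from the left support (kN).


R_A = w * L / 2 = 34 * 11 / 2 = 187.0 kN
V(x) = R_A - w * x = 187.0 - 34 * 3
= 85.0 kN

85.0 kN


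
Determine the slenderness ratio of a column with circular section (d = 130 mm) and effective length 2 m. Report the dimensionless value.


Radius of gyration r = d / 4 = 130 / 4 = 32.5 mm
L_eff = 2000.0 mm
Slenderness ratio = L / r = 2000.0 / 32.5 = 61.54 (dimensionless)

61.54 (dimensionless)


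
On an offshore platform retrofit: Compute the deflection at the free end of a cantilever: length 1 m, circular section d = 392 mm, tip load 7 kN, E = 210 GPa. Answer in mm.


I = pi * d^4 / 64 = pi * 392^4 / 64 = 1159082014.14 mm^4
L = 1000.0 mm, P = 7000.0 N, E = 210000.0 MPa
delta = P * L^3 / (3 * E * I)
= 7000.0 * 1000.0^3 / (3 * 210000.0 * 1159082014.14)
= 0.0096 mm

0.0096 mm


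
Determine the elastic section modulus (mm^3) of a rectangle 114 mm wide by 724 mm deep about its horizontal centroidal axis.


S = b * h^2 / 6
= 114 * 724^2 / 6
= 114 * 524176 / 6
= 9959344.0 mm^3

9959344.0 mm^3


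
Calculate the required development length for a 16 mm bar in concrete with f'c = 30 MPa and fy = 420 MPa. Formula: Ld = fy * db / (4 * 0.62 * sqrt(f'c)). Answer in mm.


Ld = (fy * db) / (4 * 0.62 * sqrt(f'c))
= (420 * 16) / (4 * 0.62 * sqrt(30))
= 6720 / 13.5835
= 494.72 mm

494.72 mm


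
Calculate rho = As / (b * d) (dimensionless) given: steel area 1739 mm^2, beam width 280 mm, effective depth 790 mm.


rho = As / (b * d)
= 1739 / (280 * 790)
= 1739 / 221200
= 0.007862 (dimensionless)

0.007862 (dimensionless)


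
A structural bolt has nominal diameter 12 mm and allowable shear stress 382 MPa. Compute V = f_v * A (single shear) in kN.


A = pi * d^2 / 4 = pi * 12^2 / 4 = 113.0973 mm^2
V = f_v * A / 1000 = 382 * 113.0973 / 1000
= 43.2032 kN

43.2032 kN


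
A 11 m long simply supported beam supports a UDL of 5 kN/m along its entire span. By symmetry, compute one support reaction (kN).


Total load = w * L = 5 * 11 = 55 kN
By symmetry, each reaction R = total / 2 = 55 / 2 = 27.5 kN

27.5 kN


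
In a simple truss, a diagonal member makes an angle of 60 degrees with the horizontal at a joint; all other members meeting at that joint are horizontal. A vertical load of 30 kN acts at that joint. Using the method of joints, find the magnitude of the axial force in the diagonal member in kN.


At the joint, only the diagonal has a vertical component, so vertical equilibrium gives:
F * sin(60) = 30
F = 30 / sin(60)
= 30 / 0.866025
= 34.64 kN

34.64 kN


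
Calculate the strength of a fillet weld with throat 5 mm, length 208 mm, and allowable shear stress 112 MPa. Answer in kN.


Strength = throat * length * allowable stress
= 5 * 208 * 112 N
= 116480 N
= 116.48 kN

116.48 kN


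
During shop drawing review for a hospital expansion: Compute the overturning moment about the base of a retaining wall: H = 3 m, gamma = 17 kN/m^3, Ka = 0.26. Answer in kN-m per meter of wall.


Pa = 0.5 * Ka * gamma * H^2
= 0.5 * 0.26 * 17 * 3^2
= 19.89 kN/m
Arm = H / 3 = 3 / 3 = 1.0 m
Mo = Pa * arm = Pa * H / 3 = 19.89 * 3 / 3 = 19.89 kN-m/m

19.89 kN-m/m


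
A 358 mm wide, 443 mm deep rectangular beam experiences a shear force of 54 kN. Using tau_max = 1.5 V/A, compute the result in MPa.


A = b * h = 358 * 443 = 158594 mm^2
V = 54 kN = 54000.0 N
tau_max = 1.5 * V / A = 1.5 * 54000.0 / 158594
= 0.5107 MPa

0.5107 MPa


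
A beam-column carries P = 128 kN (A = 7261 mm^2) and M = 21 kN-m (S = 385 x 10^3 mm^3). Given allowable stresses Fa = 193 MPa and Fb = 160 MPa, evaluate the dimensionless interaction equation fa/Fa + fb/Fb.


f_a = P / A = 128000.0 / 7261 = 17.6284 MPa
f_b = M / S = 21000000.0 / 385000.0 = 54.5455 MPa
Ratio = f_a / Fa + f_b / Fb
= 17.6284 / 193 + 54.5455 / 160
= 0.4322 (dimensionless)

0.4322 (dimensionless)


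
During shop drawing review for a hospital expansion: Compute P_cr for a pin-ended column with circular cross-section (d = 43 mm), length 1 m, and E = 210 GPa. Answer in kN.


I = pi * d^4 / 64 = 167820.0 mm^4
L = 1000.0 mm
P_cr = pi^2 * E * I / L^2
= 9.8696 * 210000.0 * 167820.0 / 1000.0^2
= 347826.58 N = 347.8266 kN

347.8266 kN


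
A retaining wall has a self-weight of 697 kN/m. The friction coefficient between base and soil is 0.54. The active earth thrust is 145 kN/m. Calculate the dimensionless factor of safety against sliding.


Resisting force = mu * W = 0.54 * 697 = 376.38 kN/m
FOS = Resisting / Driving = 376.38 / 145
= 2.5957 (dimensionless)

2.5957 (dimensionless)


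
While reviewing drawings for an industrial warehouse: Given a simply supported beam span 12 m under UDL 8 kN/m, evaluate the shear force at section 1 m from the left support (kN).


R_A = w * L / 2 = 8 * 12 / 2 = 48.0 kN
V(x) = R_A - w * x = 48.0 - 8 * 1
= 40.0 kN

40.0 kN


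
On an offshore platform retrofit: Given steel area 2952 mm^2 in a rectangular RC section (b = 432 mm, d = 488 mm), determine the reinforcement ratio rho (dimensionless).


rho = As / (b * d)
= 2952 / (432 * 488)
= 2952 / 210816
= 0.014003 (dimensionless)

0.014003 (dimensionless)


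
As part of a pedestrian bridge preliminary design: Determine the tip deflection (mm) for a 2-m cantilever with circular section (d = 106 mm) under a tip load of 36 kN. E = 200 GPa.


I = pi * d^4 / 64 = pi * 106^4 / 64 = 6197169.29 mm^4
L = 2000.0 mm, P = 36000.0 N, E = 200000.0 MPa
delta = P * L^3 / (3 * E * I)
= 36000.0 * 2000.0^3 / (3 * 200000.0 * 6197169.29)
= 77.4547 mm

77.4547 mm


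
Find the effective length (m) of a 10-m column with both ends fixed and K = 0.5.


L_eff = K * L
= 0.5 * 10
= 5.0 m

5.0 m


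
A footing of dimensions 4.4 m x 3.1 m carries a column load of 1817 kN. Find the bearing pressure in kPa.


A = 4.4 * 3.1 = 13.64 m^2
q = P / A = 1817 / 13.64
= 133.2111 kPa

133.2111 kPa


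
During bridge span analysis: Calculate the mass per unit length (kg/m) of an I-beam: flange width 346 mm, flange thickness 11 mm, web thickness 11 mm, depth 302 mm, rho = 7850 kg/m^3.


A_flanges = 2 * 346 * 11 = 7612 mm^2
A_web = (302 - 2 * 11) * 11 = 3080 mm^2
A_total = 7612 + 3080 = 10692 mm^2 = 0.010692 m^2
Weight = rho * A = 7850 * 0.010692 = 83.9322 kg/m

83.9322 kg/m


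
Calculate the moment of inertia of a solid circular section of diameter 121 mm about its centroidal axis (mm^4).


r = d / 2 = 121 / 2 = 60.5 mm
I = pi * r^4 / 4 = pi * 60.5^4 / 4
= 10522316.97 mm^4

10522316.97 mm^4


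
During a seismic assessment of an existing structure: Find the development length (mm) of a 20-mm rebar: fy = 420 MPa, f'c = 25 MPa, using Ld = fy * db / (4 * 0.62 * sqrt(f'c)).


Ld = (fy * db) / (4 * 0.62 * sqrt(f'c))
= (420 * 20) / (4 * 0.62 * sqrt(25))
= 8400 / 12.4
= 677.42 mm

677.42 mm


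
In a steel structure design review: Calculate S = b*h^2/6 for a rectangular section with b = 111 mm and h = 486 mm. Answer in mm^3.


S = b * h^2 / 6
= 111 * 486^2 / 6
= 111 * 236196 / 6
= 4369626.0 mm^3

4369626.0 mm^3


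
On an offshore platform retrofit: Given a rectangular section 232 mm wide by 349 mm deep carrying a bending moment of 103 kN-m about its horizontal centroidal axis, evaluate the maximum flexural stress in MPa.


I = b * h^3 / 12 = 232 * 349^3 / 12 = 821831947.33 mm^4
y = h / 2 = 349 / 2 = 174.5 mm
M = 103 kN-m = 103000000.0 N-mm
sigma = M * y / I = 103000000.0 * 174.5 / 821831947.33
= 21.87 MPa

21.87 MPa


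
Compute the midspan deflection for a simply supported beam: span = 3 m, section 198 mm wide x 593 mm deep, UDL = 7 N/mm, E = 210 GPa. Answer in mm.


I = 198 * 593^3 / 12 = 3440709640.5 mm^4
L = 3000.0 mm, w = 7 N/mm, E = 210000.0 MPa
delta = 5 * w * L^4 / (384 * E * I)
= 5 * 7 * 3000.0^4 / (384 * 210000.0 * 3440709640.5)
= 0.0102 mm

0.0102 mm


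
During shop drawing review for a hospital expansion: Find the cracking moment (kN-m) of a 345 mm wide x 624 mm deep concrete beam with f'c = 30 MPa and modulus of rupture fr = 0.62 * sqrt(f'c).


fr = 0.62 * sqrt(30) = 0.62 * 5.4772 = 3.3959 MPa
I = 345 * 624^3 / 12 = 6985405440.0 mm^4
y_t = 312.0 mm
M_cr = fr * I / y_t = 3.3959 * 6985405440.0 / 312.0 N-mm
= 76.0308 kN-m

76.0308 kN-m


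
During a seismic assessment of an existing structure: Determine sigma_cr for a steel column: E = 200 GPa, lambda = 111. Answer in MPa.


sigma_cr = pi^2 * E / lambda^2
= 9.8696 * 200000.0 / 111^2
= 9.8696 * 200000.0 / 12321
= 160.2078 MPa

160.2078 MPa


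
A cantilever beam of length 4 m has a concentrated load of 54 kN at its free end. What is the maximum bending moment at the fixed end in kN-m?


For a cantilever with a point load at the free end:
M_max = P * L = 54 * 4 = 216 kN-m

216 kN-m


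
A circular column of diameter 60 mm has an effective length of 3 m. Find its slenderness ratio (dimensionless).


Radius of gyration r = d / 4 = 60 / 4 = 15.0 mm
L_eff = 3000.0 mm
Slenderness ratio = L / r = 3000.0 / 15.0 = 200.0 (dimensionless)

200.0 (dimensionless)


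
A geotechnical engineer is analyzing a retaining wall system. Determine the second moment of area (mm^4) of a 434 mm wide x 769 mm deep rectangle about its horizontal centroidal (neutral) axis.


I = b * h^3 / 12
= 434 * 769^3 / 12
= 434 * 454756609 / 12
= 16447030692.17 mm^4

16447030692.17 mm^4


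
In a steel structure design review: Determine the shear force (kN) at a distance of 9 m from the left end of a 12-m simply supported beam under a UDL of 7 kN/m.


R_A = w * L / 2 = 7 * 12 / 2 = 42.0 kN
V(x) = R_A - w * x = 42.0 - 7 * 9
= -21.0 kN

-21.0 kN


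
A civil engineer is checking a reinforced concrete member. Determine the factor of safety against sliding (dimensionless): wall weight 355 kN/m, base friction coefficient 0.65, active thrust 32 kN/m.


Resisting force = mu * W = 0.65 * 355 = 230.75 kN/m
FOS = Resisting / Driving = 230.75 / 32
= 7.2109 (dimensionless)

7.2109 (dimensionless)


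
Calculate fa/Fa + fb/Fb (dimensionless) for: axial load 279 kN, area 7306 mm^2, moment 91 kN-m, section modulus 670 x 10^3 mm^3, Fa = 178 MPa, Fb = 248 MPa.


f_a = P / A = 279000.0 / 7306 = 38.1878 MPa
f_b = M / S = 91000000.0 / 670000.0 = 135.8209 MPa
Ratio = f_a / Fa + f_b / Fb
= 38.1878 / 178 + 135.8209 / 248
= 0.7622 (dimensionless)

0.7622 (dimensionless)


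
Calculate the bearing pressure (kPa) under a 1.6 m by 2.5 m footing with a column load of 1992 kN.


A = 1.6 * 2.5 = 4.0 m^2
q = P / A = 1992 / 4.0
= 498.0 kPa

498.0 kPa


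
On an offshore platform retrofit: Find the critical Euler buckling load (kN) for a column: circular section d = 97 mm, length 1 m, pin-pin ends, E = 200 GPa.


I = pi * d^4 / 64 = 4345670.92 mm^4
L = 1000.0 mm
P_cr = pi^2 * E * I / L^2
= 9.8696 * 200000.0 * 4345670.92 / 1000.0^2
= 8578010.57 N = 8578.0106 kN

8578.0106 kN


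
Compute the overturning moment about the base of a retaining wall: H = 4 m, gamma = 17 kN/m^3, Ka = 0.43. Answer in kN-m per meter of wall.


Pa = 0.5 * Ka * gamma * H^2
= 0.5 * 0.43 * 17 * 4^2
= 58.48 kN/m
Arm = H / 3 = 4 / 3 = 1.3333 m
Mo = Pa * arm = Pa * H / 3 = 58.48 * 4 / 3 = 77.9733 kN-m/m

77.9733 kN-m/m


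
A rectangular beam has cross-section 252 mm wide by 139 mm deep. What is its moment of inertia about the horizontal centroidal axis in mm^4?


I = b * h^3 / 12
= 252 * 139^3 / 12
= 252 * 2685619 / 12
= 56397999.0 mm^4

56397999.0 mm^4


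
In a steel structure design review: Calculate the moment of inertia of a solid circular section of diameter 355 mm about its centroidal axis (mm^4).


r = d / 2 = 355 / 2 = 177.5 mm
I = pi * r^4 / 4 = pi * 177.5^4 / 4
= 779620608.84 mm^4

779620608.84 mm^4


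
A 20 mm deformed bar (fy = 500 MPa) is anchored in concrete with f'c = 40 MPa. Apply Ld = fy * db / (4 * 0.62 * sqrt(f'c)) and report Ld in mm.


Ld = (fy * db) / (4 * 0.62 * sqrt(f'c))
= (500 * 20) / (4 * 0.62 * sqrt(40))
= 10000 / 15.6849
= 637.56 mm

637.56 mm


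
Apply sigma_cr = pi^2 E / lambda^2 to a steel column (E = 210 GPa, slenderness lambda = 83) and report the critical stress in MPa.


sigma_cr = pi^2 * E / lambda^2
= 9.8696 * 210000.0 / 83^2
= 9.8696 * 210000.0 / 6889
= 300.8589 MPa

300.8589 MPa


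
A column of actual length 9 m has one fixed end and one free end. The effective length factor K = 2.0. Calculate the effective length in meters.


L_eff = K * L
= 2.0 * 9
= 18.0 m

18.0 m


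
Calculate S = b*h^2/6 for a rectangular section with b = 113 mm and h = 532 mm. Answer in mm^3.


S = b * h^2 / 6
= 113 * 532^2 / 6
= 113 * 283024 / 6
= 5330285.33 mm^3

5330285.33 mm^3


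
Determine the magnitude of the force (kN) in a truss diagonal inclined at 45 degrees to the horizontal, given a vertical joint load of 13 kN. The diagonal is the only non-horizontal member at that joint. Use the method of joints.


At the joint, only the diagonal has a vertical component, so vertical equilibrium gives:
F * sin(45) = 13
F = 13 / sin(45)
= 13 / 0.707107
= 18.38 kN

18.38 kN


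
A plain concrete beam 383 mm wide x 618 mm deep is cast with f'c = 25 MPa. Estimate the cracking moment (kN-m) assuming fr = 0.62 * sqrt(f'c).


fr = 0.62 * sqrt(25) = 0.62 * 5.0 = 3.1 MPa
I = 383 * 618^3 / 12 = 7533259938.0 mm^4
y_t = 309.0 mm
M_cr = fr * I / y_t = 3.1 * 7533259938.0 / 309.0 N-mm
= 75.5764 kN-m

75.5764 kN-m


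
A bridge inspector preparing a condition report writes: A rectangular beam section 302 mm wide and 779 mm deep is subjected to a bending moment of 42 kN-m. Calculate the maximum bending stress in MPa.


I = b * h^3 / 12 = 302 * 779^3 / 12 = 11897016664.83 mm^4
y = h / 2 = 779 / 2 = 389.5 mm
M = 42 kN-m = 42000000.0 N-mm
sigma = M * y / I = 42000000.0 * 389.5 / 11897016664.83
= 1.38 MPa

1.38 MPa


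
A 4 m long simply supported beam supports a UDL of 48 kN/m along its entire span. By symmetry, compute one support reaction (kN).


Total load = w * L = 48 * 4 = 192 kN
By symmetry, each reaction R = total / 2 = 192 / 2 = 96.0 kN

96.0 kN


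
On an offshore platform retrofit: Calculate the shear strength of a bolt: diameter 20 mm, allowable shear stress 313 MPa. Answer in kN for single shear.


A = pi * d^2 / 4 = pi * 20^2 / 4 = 314.1593 mm^2
V = f_v * A / 1000 = 313 * 314.1593 / 1000
= 98.3319 kN

98.3319 kN


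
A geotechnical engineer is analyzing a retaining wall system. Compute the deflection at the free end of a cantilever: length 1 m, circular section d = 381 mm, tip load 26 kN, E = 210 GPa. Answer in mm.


I = pi * d^4 / 64 = pi * 381^4 / 64 = 1034355436.5 mm^4
L = 1000.0 mm, P = 26000.0 N, E = 210000.0 MPa
delta = P * L^3 / (3 * E * I)
= 26000.0 * 1000.0^3 / (3 * 210000.0 * 1034355436.5)
= 0.0399 mm

0.0399 mm


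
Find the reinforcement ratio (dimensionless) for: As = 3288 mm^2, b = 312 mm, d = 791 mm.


rho = As / (b * d)
= 3288 / (312 * 791)
= 3288 / 246792
= 0.013323 (dimensionless)

0.013323 (dimensionless)


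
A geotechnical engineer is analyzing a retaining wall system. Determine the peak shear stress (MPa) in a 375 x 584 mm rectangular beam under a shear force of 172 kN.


A = b * h = 375 * 584 = 219000 mm^2
V = 172 kN = 172000.0 N
tau_max = 1.5 * V / A = 1.5 * 172000.0 / 219000
= 1.1781 MPa

1.1781 MPa


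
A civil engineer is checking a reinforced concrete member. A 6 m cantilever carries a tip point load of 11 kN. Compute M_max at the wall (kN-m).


For a cantilever with a point load at the free end:
M_max = P * L = 11 * 6 = 66 kN-m

66 kN-m


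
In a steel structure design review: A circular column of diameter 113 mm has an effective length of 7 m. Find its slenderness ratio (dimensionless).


Radius of gyration r = d / 4 = 113 / 4 = 28.25 mm
L_eff = 7000.0 mm
Slenderness ratio = L / r = 7000.0 / 28.25 = 247.79 (dimensionless)

247.79 (dimensionless)


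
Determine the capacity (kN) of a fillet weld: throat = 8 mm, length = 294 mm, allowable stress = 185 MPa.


Strength = throat * length * allowable stress
= 8 * 294 * 185 N
= 435120 N
= 435.12 kN

435.12 kN


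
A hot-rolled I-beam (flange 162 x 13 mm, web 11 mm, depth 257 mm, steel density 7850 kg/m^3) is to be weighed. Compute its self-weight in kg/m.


A_flanges = 2 * 162 * 13 = 4212 mm^2
A_web = (257 - 2 * 13) * 11 = 2541 mm^2
A_total = 4212 + 2541 = 6753 mm^2 = 0.006753 m^2
Weight = rho * A = 7850 * 0.006753 = 53.011 kg/m

53.011 kg/m


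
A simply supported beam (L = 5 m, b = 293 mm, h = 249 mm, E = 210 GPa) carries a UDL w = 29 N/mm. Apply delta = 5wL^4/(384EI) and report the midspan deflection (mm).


I = 293 * 249^3 / 12 = 376950579.75 mm^4
L = 5000.0 mm, w = 29 N/mm, E = 210000.0 MPa
delta = 5 * w * L^4 / (384 * E * I)
= 5 * 29 * 5000.0^4 / (384 * 210000.0 * 376950579.75)
= 2.9814 mm

2.9814 mm


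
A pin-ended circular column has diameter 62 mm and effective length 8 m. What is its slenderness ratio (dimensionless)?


Radius of gyration r = d / 4 = 62 / 4 = 15.5 mm
L_eff = 8000.0 mm
Slenderness ratio = L / r = 8000.0 / 15.5 = 516.13 (dimensionless)

516.13 (dimensionless)


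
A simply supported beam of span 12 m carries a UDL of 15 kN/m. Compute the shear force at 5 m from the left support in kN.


R_A = w * L / 2 = 15 * 12 / 2 = 90.0 kN
V(x) = R_A - w * x = 90.0 - 15 * 5
= 15.0 kN

15.0 kN


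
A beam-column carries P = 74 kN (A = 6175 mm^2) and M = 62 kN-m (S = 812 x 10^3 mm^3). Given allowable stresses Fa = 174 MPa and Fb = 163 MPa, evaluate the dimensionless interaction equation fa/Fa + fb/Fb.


f_a = P / A = 74000.0 / 6175 = 11.9838 MPa
f_b = M / S = 62000000.0 / 812000.0 = 76.3547 MPa
Ratio = f_a / Fa + f_b / Fb
= 11.9838 / 174 + 76.3547 / 163
= 0.5373 (dimensionless)

0.5373 (dimensionless)


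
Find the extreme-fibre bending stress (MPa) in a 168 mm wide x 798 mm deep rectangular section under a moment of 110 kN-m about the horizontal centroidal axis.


I = b * h^3 / 12 = 168 * 798^3 / 12 = 7114374288.0 mm^4
y = h / 2 = 798 / 2 = 399.0 mm
M = 110 kN-m = 110000000.0 N-mm
sigma = M * y / I = 110000000.0 * 399.0 / 7114374288.0
= 6.17 MPa

6.17 MPa


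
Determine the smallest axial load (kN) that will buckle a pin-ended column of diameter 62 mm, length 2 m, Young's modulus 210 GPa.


I = pi * d^4 / 64 = 725331.7 mm^4
L = 2000.0 mm
P_cr = pi^2 * E * I / L^2
= 9.8696 * 210000.0 * 725331.7 / 2000.0^2
= 375833.69 N = 375.8337 kN

375.8337 kN


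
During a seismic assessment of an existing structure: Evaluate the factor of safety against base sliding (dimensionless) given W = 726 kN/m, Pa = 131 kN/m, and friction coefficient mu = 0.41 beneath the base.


Resisting force = mu * W = 0.41 * 726 = 297.66 kN/m
FOS = Resisting / Driving = 297.66 / 131
= 2.2722 (dimensionless)

2.2722 (dimensionless)


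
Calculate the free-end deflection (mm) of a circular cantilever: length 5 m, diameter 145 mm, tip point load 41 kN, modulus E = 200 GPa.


I = pi * d^4 / 64 = pi * 145^4 / 64 = 21699109.31 mm^4
L = 5000.0 mm, P = 41000.0 N, E = 200000.0 MPa
delta = P * L^3 / (3 * E * I)
= 41000.0 * 5000.0^3 / (3 * 200000.0 * 21699109.31)
= 393.6413 mm

393.6413 mm


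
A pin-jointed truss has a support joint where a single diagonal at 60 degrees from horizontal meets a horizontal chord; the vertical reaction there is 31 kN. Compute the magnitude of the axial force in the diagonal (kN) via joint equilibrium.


At the joint, only the diagonal has a vertical component, so vertical equilibrium gives:
F * sin(60) = 31
F = 31 / sin(60)
= 31 / 0.866025
= 35.8 kN

35.8 kN


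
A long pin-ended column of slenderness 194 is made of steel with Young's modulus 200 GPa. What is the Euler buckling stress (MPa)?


sigma_cr = pi^2 * E / lambda^2
= 9.8696 * 200000.0 / 194^2
= 9.8696 * 200000.0 / 37636
= 52.4477 MPa

52.4477 MPa


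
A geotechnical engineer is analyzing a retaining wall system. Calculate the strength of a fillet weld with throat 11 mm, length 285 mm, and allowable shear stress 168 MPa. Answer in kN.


Strength = throat * length * allowable stress
= 11 * 285 * 168 N
= 526680 N
= 526.68 kN

526.68 kN


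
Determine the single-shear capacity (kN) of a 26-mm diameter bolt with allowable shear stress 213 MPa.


A = pi * d^2 / 4 = pi * 26^2 / 4 = 530.9292 mm^2
V = f_v * A / 1000 = 213 * 530.9292 / 1000
= 113.0879 kN

113.0879 kN


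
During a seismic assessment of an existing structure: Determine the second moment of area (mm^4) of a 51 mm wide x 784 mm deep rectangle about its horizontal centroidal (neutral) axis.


I = b * h^3 / 12
= 51 * 784^3 / 12
= 51 * 481890304 / 12
= 2048033792.0 mm^4

2048033792.0 mm^4


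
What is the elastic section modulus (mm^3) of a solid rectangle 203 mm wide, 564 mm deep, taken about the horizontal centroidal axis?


S = b * h^2 / 6
= 203 * 564^2 / 6
= 203 * 318096 / 6
= 10762248.0 mm^3

10762248.0 mm^3


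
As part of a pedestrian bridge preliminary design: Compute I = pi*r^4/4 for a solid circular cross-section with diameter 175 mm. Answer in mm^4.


r = d / 2 = 175 / 2 = 87.5 mm
I = pi * r^4 / 4 = pi * 87.5^4 / 4
= 46038598.4 mm^4

46038598.4 mm^4


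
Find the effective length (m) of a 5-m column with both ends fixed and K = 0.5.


L_eff = K * L
= 0.5 * 5
= 2.5 m

2.5 m


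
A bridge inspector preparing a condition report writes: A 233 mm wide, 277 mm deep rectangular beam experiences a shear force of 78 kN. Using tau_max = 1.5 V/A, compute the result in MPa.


A = b * h = 233 * 277 = 64541 mm^2
V = 78 kN = 78000.0 N
tau_max = 1.5 * V / A = 1.5 * 78000.0 / 64541
= 1.8128 MPa

1.8128 MPa


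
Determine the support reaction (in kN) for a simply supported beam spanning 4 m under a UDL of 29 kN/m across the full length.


Total load = w * L = 29 * 4 = 116 kN
By symmetry, each reaction R = total / 2 = 116 / 2 = 58.0 kN

58.0 kN


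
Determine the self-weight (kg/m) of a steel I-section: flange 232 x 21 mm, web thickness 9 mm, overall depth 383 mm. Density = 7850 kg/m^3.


A_flanges = 2 * 232 * 21 = 9744 mm^2
A_web = (383 - 2 * 21) * 9 = 3069 mm^2
A_total = 9744 + 3069 = 12813 mm^2 = 0.012813 m^2
Weight = rho * A = 7850 * 0.012813 = 100.582 kg/m

100.582 kg/m


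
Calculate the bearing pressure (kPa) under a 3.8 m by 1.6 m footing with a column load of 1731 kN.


A = 3.8 * 1.6 = 6.08 m^2
q = P / A = 1731 / 6.08
= 284.7039 kPa

284.7039 kPa


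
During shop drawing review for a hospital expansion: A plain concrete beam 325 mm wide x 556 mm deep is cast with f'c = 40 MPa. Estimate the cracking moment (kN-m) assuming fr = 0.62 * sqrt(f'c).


fr = 0.62 * sqrt(40) = 0.62 * 6.3246 = 3.9212 MPa
I = 325 * 556^3 / 12 = 4655072933.33 mm^4
y_t = 278.0 mm
M_cr = fr * I / y_t = 3.9212 * 4655072933.33 / 278.0 N-mm
= 65.6604 kN-m

65.6604 kN-m


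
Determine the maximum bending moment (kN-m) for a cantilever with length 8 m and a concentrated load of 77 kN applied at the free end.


For a cantilever with a point load at the free end:
M_max = P * L = 77 * 8 = 616 kN-m

616 kN-m


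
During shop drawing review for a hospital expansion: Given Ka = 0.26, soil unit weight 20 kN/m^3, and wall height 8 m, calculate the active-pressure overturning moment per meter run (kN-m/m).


Pa = 0.5 * Ka * gamma * H^2
= 0.5 * 0.26 * 20 * 8^2
= 166.4 kN/m
Arm = H / 3 = 8 / 3 = 2.6667 m
Mo = Pa * arm = Pa * H / 3 = 166.4 * 8 / 3 = 443.7333 kN-m/m

443.7333 kN-m/m


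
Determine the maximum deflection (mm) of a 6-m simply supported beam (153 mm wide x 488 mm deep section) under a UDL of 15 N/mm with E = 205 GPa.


I = 153 * 488^3 / 12 = 1481731968.0 mm^4
L = 6000.0 mm, w = 15 N/mm, E = 205000.0 MPa
delta = 5 * w * L^4 / (384 * E * I)
= 5 * 15 * 6000.0^4 / (384 * 205000.0 * 1481731968.0)
= 0.8333 mm

0.8333 mm


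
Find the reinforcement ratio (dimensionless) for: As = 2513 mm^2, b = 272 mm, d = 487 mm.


rho = As / (b * d)
= 2513 / (272 * 487)
= 2513 / 132464
= 0.018971 (dimensionless)

0.018971 (dimensionless)


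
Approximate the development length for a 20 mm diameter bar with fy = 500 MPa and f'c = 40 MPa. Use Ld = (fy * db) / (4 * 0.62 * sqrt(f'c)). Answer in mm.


Ld = (fy * db) / (4 * 0.62 * sqrt(f'c))
= (500 * 20) / (4 * 0.62 * sqrt(40))
= 10000 / 15.6849
= 637.56 mm

637.56 mm


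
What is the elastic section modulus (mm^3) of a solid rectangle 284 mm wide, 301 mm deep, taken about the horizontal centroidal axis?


S = b * h^2 / 6
= 284 * 301^2 / 6
= 284 * 90601 / 6
= 4288447.33 mm^3

4288447.33 mm^3


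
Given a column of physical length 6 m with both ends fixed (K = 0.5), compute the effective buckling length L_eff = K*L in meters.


L_eff = K * L
= 0.5 * 6
= 3.0 m

3.0 m


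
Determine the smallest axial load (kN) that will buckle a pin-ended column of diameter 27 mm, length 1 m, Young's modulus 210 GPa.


I = pi * d^4 / 64 = 26087.05 mm^4
L = 1000.0 mm
P_cr = pi^2 * E * I / L^2
= 9.8696 * 210000.0 * 26087.05 / 1000.0^2
= 54068.46 N = 54.0685 kN

54.0685 kN


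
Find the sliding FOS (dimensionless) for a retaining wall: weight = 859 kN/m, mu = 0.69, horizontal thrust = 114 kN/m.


Resisting force = mu * W = 0.69 * 859 = 592.71 kN/m
FOS = Resisting / Driving = 592.71 / 114
= 5.1992 (dimensionless)

5.1992 (dimensionless)


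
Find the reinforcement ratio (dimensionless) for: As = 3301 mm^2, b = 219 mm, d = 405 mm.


rho = As / (b * d)
= 3301 / (219 * 405)
= 3301 / 88695
= 0.037217 (dimensionless)

0.037217 (dimensionless)


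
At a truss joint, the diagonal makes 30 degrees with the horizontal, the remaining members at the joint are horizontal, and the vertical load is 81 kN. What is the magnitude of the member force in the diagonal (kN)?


At the joint, only the diagonal has a vertical component, so vertical equilibrium gives:
F * sin(30) = 81
F = 81 / sin(30)
= 81 / 0.5
= 162.0 kN

162.0 kN


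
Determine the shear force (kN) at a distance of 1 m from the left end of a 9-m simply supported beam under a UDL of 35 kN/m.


R_A = w * L / 2 = 35 * 9 / 2 = 157.5 kN
V(x) = R_A - w * x = 157.5 - 35 * 1
= 122.5 kN

122.5 kN


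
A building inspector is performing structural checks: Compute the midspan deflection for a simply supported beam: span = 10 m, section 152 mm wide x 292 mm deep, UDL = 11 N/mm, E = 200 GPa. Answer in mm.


I = 152 * 292^3 / 12 = 315363114.67 mm^4
L = 10000.0 mm, w = 11 N/mm, E = 200000.0 MPa
delta = 5 * w * L^4 / (384 * E * I)
= 5 * 11 * 10000.0^4 / (384 * 200000.0 * 315363114.67)
= 22.7086 mm

22.7086 mm


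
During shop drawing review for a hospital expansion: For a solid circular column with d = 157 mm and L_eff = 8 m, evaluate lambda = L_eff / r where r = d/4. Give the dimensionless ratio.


Radius of gyration r = d / 4 = 157 / 4 = 39.25 mm
L_eff = 8000.0 mm
Slenderness ratio = L / r = 8000.0 / 39.25 = 203.82 (dimensionless)

203.82 (dimensionless)


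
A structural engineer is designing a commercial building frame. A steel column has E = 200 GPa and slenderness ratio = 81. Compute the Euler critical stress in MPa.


sigma_cr = pi^2 * E / lambda^2
= 9.8696 * 200000.0 / 81^2
= 9.8696 * 200000.0 / 6561
= 300.8567 MPa

300.8567 MPa


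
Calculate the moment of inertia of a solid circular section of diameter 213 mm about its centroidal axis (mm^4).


r = d / 2 = 213 / 2 = 106.5 mm
I = pi * r^4 / 4 = pi * 106.5^4 / 4
= 101038830.91 mm^4

101038830.91 mm^4


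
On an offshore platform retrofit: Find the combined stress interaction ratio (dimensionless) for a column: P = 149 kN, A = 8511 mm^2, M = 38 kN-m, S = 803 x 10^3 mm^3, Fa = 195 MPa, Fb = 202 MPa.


f_a = P / A = 149000.0 / 8511 = 17.5068 MPa
f_b = M / S = 38000000.0 / 803000.0 = 47.3225 MPa
Ratio = f_a / Fa + f_b / Fb
= 17.5068 / 195 + 47.3225 / 202
= 0.324 (dimensionless)

0.324 (dimensionless)


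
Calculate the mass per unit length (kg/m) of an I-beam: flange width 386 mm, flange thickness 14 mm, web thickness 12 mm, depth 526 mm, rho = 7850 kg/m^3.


A_flanges = 2 * 386 * 14 = 10808 mm^2
A_web = (526 - 2 * 14) * 12 = 5976 mm^2
A_total = 10808 + 5976 = 16784 mm^2 = 0.016784 m^2
Weight = rho * A = 7850 * 0.016784 = 131.7544 kg/m

131.7544 kg/m


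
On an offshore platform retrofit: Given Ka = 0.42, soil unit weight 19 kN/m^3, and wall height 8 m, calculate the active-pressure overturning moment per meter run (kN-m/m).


Pa = 0.5 * Ka * gamma * H^2
= 0.5 * 0.42 * 19 * 8^2
= 255.36 kN/m
Arm = H / 3 = 8 / 3 = 2.6667 m
Mo = Pa * arm = Pa * H / 3 = 255.36 * 8 / 3 = 680.96 kN-m/m

680.96 kN-m/m


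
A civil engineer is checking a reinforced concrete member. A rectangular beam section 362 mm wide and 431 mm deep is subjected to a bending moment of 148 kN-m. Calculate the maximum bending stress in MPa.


I = b * h^3 / 12 = 362 * 431^3 / 12 = 2415233561.83 mm^4
y = h / 2 = 431 / 2 = 215.5 mm
M = 148 kN-m = 148000000.0 N-mm
sigma = M * y / I = 148000000.0 * 215.5 / 2415233561.83
= 13.21 MPa

13.21 MPa


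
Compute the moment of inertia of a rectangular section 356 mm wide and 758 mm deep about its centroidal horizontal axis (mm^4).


I = b * h^3 / 12
= 356 * 758^3 / 12
= 356 * 435519512 / 12
= 12920412189.33 mm^4

12920412189.33 mm^4


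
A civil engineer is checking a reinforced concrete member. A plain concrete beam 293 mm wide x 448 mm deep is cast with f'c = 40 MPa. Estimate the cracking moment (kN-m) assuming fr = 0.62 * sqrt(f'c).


fr = 0.62 * sqrt(40) = 0.62 * 6.3246 = 3.9212 MPa
I = 293 * 448^3 / 12 = 2195434154.67 mm^4
y_t = 224.0 mm
M_cr = fr * I / y_t = 3.9212 * 2195434154.67 / 224.0 N-mm
= 38.4321 kN-m

38.4321 kN-m


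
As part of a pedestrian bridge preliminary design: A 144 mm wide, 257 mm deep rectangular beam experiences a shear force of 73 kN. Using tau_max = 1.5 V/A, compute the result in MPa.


A = b * h = 144 * 257 = 37008 mm^2
V = 73 kN = 73000.0 N
tau_max = 1.5 * V / A = 1.5 * 73000.0 / 37008
= 2.9588 MPa

2.9588 MPa


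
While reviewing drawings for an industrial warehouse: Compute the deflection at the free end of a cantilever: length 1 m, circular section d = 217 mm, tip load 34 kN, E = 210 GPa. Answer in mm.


I = pi * d^4 / 64 = pi * 217^4 / 64 = 108845087.82 mm^4
L = 1000.0 mm, P = 34000.0 N, E = 210000.0 MPa
delta = P * L^3 / (3 * E * I)
= 34000.0 * 1000.0^3 / (3 * 210000.0 * 108845087.82)
= 0.4958 mm

0.4958 mm


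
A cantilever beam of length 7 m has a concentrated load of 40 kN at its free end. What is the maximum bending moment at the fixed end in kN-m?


For a cantilever with a point load at the free end:
M_max = P * L = 40 * 7 = 280 kN-m

280 kN-m


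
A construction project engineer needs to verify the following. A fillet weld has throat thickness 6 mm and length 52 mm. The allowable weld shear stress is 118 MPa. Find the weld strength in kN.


Strength = throat * length * allowable stress
= 6 * 52 * 118 N
= 36816 N
= 36.82 kN

36.82 kN


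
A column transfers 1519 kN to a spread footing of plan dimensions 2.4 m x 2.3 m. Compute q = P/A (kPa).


A = 2.4 * 2.3 = 5.52 m^2
q = P / A = 1519 / 5.52
= 275.1812 kPa

275.1812 kPa


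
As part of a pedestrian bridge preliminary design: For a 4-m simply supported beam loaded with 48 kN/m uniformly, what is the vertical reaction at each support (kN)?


Total load = w * L = 48 * 4 = 192 kN
By symmetry, each reaction R = total / 2 = 192 / 2 = 96.0 kN

96.0 kN


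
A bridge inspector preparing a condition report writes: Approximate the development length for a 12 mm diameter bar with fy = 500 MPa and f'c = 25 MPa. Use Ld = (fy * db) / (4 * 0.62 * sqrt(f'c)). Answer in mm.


Ld = (fy * db) / (4 * 0.62 * sqrt(f'c))
= (500 * 12) / (4 * 0.62 * sqrt(25))
= 6000 / 12.4
= 483.87 mm

483.87 mm


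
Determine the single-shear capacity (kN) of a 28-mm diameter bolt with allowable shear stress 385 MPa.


A = pi * d^2 / 4 = pi * 28^2 / 4 = 615.7522 mm^2
V = f_v * A / 1000 = 385 * 615.7522 / 1000
= 237.0646 kN

237.0646 kN


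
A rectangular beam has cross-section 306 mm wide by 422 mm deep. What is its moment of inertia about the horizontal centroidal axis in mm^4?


I = b * h^3 / 12
= 306 * 422^3 / 12
= 306 * 75151448 / 12
= 1916361924.0 mm^4

1916361924.0 mm^4


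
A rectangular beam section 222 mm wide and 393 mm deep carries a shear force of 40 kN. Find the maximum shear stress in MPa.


A = b * h = 222 * 393 = 87246 mm^2
V = 40 kN = 40000.0 N
tau_max = 1.5 * V / A = 1.5 * 40000.0 / 87246
= 0.6877 MPa

0.6877 MPa


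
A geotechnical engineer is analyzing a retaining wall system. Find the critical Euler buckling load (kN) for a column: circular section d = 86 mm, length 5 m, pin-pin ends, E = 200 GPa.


I = pi * d^4 / 64 = 2685120.03 mm^4
L = 5000.0 mm
P_cr = pi^2 * E * I / L^2
= 9.8696 * 200000.0 * 2685120.03 / 5000.0^2
= 212008.58 N = 212.0086 kN

212.0086 kN


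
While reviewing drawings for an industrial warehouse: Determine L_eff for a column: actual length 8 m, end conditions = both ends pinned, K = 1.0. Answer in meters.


L_eff = K * L
= 1.0 * 8
= 8.0 m

8.0 m


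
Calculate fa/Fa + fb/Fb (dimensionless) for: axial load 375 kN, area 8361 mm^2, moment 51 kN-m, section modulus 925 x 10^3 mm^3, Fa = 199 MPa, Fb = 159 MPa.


f_a = P / A = 375000.0 / 8361 = 44.8511 MPa
f_b = M / S = 51000000.0 / 925000.0 = 55.1351 MPa
Ratio = f_a / Fa + f_b / Fb
= 44.8511 / 199 + 55.1351 / 159
= 0.5721 (dimensionless)

0.5721 (dimensionless)


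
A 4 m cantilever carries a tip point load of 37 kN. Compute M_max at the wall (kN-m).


For a cantilever with a point load at the free end:
M_max = P * L = 37 * 4 = 148 kN-m

148 kN-m


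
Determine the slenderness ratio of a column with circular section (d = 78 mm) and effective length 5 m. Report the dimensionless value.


Radius of gyration r = d / 4 = 78 / 4 = 19.5 mm
L_eff = 5000.0 mm
Slenderness ratio = L / r = 5000.0 / 19.5 = 256.41 (dimensionless)

256.41 (dimensionless)


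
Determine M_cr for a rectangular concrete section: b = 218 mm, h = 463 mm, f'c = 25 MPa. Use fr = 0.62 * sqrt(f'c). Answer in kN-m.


fr = 0.62 * sqrt(25) = 0.62 * 5.0 = 3.1 MPa
I = 218 * 463^3 / 12 = 1803093387.17 mm^4
y_t = 231.5 mm
M_cr = fr * I / y_t = 3.1 * 1803093387.17 / 231.5 N-mm
= 24.1451 kN-m

24.1451 kN-m


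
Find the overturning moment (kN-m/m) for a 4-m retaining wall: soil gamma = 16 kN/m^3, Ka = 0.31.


Pa = 0.5 * Ka * gamma * H^2
= 0.5 * 0.31 * 16 * 4^2
= 39.68 kN/m
Arm = H / 3 = 4 / 3 = 1.3333 m
Mo = Pa * arm = Pa * H / 3 = 39.68 * 4 / 3 = 52.9067 kN-m/m

52.9067 kN-m/m


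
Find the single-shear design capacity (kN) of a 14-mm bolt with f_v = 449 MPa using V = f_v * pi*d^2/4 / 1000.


A = pi * d^2 / 4 = pi * 14^2 / 4 = 153.938 mm^2
V = f_v * A / 1000 = 449 * 153.938 / 1000
= 69.1182 kN

69.1182 kN


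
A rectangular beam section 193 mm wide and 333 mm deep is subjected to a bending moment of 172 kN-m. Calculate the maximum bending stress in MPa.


I = b * h^3 / 12 = 193 * 333^3 / 12 = 593893761.75 mm^4
y = h / 2 = 333 / 2 = 166.5 mm
M = 172 kN-m = 172000000.0 N-mm
sigma = M * y / I = 172000000.0 * 166.5 / 593893761.75
= 48.22 MPa

48.22 MPa


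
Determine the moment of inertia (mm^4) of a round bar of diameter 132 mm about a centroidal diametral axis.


r = d / 2 = 132 / 2 = 66.0 mm
I = pi * r^4 / 4 = pi * 66.0^4 / 4
= 14902722.81 mm^4

14902722.81 mm^4


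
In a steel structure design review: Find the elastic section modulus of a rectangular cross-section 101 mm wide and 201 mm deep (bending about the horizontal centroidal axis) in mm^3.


S = b * h^2 / 6
= 101 * 201^2 / 6
= 101 * 40401 / 6
= 680083.5 mm^3

680083.5 mm^3


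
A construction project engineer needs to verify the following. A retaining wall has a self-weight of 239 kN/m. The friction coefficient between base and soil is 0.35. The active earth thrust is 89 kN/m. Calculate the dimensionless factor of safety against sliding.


Resisting force = mu * W = 0.35 * 239 = 83.65 kN/m
FOS = Resisting / Driving = 83.65 / 89
= 0.9399 (dimensionless)

0.9399 (dimensionless)


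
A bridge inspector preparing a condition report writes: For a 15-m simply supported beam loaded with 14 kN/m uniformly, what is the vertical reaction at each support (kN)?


Total load = w * L = 14 * 15 = 210 kN
By symmetry, each reaction R = total / 2 = 210 / 2 = 105.0 kN

105.0 kN
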